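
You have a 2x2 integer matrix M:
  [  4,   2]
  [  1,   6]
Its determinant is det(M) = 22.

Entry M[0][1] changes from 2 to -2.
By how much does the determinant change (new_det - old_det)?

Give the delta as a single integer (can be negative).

Answer: 4

Derivation:
Cofactor C_01 = -1
Entry delta = -2 - 2 = -4
Det delta = entry_delta * cofactor = -4 * -1 = 4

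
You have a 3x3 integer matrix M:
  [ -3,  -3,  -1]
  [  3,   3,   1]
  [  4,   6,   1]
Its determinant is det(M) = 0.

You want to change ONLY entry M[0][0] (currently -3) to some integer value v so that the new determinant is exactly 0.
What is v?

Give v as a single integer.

det is linear in entry M[0][0]: det = old_det + (v - -3) * C_00
Cofactor C_00 = -3
Want det = 0: 0 + (v - -3) * -3 = 0
  (v - -3) = 0 / -3 = 0
  v = -3 + (0) = -3

Answer: -3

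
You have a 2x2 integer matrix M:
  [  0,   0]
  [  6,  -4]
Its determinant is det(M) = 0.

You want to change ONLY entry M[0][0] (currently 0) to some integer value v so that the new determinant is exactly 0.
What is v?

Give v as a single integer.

det is linear in entry M[0][0]: det = old_det + (v - 0) * C_00
Cofactor C_00 = -4
Want det = 0: 0 + (v - 0) * -4 = 0
  (v - 0) = 0 / -4 = 0
  v = 0 + (0) = 0

Answer: 0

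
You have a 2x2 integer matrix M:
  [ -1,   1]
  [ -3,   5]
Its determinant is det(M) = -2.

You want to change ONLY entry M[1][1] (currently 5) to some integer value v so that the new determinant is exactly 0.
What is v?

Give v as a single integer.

Answer: 3

Derivation:
det is linear in entry M[1][1]: det = old_det + (v - 5) * C_11
Cofactor C_11 = -1
Want det = 0: -2 + (v - 5) * -1 = 0
  (v - 5) = 2 / -1 = -2
  v = 5 + (-2) = 3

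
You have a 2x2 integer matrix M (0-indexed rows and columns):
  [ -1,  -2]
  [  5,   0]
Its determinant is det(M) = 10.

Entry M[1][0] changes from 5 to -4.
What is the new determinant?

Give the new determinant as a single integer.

Answer: -8

Derivation:
det is linear in row 1: changing M[1][0] by delta changes det by delta * cofactor(1,0).
Cofactor C_10 = (-1)^(1+0) * minor(1,0) = 2
Entry delta = -4 - 5 = -9
Det delta = -9 * 2 = -18
New det = 10 + -18 = -8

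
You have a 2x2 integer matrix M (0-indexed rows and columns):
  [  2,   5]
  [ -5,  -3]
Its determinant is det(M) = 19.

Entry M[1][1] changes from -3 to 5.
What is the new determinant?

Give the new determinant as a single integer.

det is linear in row 1: changing M[1][1] by delta changes det by delta * cofactor(1,1).
Cofactor C_11 = (-1)^(1+1) * minor(1,1) = 2
Entry delta = 5 - -3 = 8
Det delta = 8 * 2 = 16
New det = 19 + 16 = 35

Answer: 35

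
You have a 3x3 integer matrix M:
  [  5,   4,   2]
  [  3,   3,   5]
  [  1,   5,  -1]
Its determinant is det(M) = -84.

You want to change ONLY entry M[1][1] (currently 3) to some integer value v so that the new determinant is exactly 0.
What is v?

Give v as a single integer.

Answer: -9

Derivation:
det is linear in entry M[1][1]: det = old_det + (v - 3) * C_11
Cofactor C_11 = -7
Want det = 0: -84 + (v - 3) * -7 = 0
  (v - 3) = 84 / -7 = -12
  v = 3 + (-12) = -9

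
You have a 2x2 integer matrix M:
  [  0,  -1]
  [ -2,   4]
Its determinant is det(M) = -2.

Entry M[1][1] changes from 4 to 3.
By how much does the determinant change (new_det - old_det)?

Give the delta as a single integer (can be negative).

Answer: 0

Derivation:
Cofactor C_11 = 0
Entry delta = 3 - 4 = -1
Det delta = entry_delta * cofactor = -1 * 0 = 0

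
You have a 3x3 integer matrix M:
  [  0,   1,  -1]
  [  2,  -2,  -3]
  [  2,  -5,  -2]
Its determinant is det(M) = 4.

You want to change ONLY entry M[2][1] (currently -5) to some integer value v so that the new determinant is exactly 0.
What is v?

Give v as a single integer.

Answer: -3

Derivation:
det is linear in entry M[2][1]: det = old_det + (v - -5) * C_21
Cofactor C_21 = -2
Want det = 0: 4 + (v - -5) * -2 = 0
  (v - -5) = -4 / -2 = 2
  v = -5 + (2) = -3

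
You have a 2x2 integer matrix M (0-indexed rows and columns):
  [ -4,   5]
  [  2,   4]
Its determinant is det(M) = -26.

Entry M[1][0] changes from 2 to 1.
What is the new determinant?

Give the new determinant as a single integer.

Answer: -21

Derivation:
det is linear in row 1: changing M[1][0] by delta changes det by delta * cofactor(1,0).
Cofactor C_10 = (-1)^(1+0) * minor(1,0) = -5
Entry delta = 1 - 2 = -1
Det delta = -1 * -5 = 5
New det = -26 + 5 = -21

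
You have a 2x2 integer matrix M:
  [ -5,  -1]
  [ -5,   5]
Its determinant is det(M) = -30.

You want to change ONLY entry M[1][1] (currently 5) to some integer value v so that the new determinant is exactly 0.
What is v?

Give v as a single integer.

det is linear in entry M[1][1]: det = old_det + (v - 5) * C_11
Cofactor C_11 = -5
Want det = 0: -30 + (v - 5) * -5 = 0
  (v - 5) = 30 / -5 = -6
  v = 5 + (-6) = -1

Answer: -1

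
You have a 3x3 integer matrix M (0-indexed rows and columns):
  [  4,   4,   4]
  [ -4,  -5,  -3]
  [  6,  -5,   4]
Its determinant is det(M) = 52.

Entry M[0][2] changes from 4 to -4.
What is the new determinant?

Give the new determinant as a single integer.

Answer: -348

Derivation:
det is linear in row 0: changing M[0][2] by delta changes det by delta * cofactor(0,2).
Cofactor C_02 = (-1)^(0+2) * minor(0,2) = 50
Entry delta = -4 - 4 = -8
Det delta = -8 * 50 = -400
New det = 52 + -400 = -348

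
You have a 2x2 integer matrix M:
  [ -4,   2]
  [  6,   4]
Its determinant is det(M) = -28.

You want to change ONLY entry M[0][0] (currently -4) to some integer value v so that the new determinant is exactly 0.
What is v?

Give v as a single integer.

det is linear in entry M[0][0]: det = old_det + (v - -4) * C_00
Cofactor C_00 = 4
Want det = 0: -28 + (v - -4) * 4 = 0
  (v - -4) = 28 / 4 = 7
  v = -4 + (7) = 3

Answer: 3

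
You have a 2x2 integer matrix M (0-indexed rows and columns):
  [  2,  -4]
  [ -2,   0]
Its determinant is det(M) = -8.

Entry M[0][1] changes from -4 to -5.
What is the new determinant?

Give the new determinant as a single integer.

Answer: -10

Derivation:
det is linear in row 0: changing M[0][1] by delta changes det by delta * cofactor(0,1).
Cofactor C_01 = (-1)^(0+1) * minor(0,1) = 2
Entry delta = -5 - -4 = -1
Det delta = -1 * 2 = -2
New det = -8 + -2 = -10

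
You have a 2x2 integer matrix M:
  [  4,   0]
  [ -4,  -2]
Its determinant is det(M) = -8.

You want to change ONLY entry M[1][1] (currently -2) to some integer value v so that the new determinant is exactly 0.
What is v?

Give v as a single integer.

det is linear in entry M[1][1]: det = old_det + (v - -2) * C_11
Cofactor C_11 = 4
Want det = 0: -8 + (v - -2) * 4 = 0
  (v - -2) = 8 / 4 = 2
  v = -2 + (2) = 0

Answer: 0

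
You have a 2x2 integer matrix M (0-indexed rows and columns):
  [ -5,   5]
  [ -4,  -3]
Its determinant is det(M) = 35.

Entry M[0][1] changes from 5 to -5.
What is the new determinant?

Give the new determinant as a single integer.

Answer: -5

Derivation:
det is linear in row 0: changing M[0][1] by delta changes det by delta * cofactor(0,1).
Cofactor C_01 = (-1)^(0+1) * minor(0,1) = 4
Entry delta = -5 - 5 = -10
Det delta = -10 * 4 = -40
New det = 35 + -40 = -5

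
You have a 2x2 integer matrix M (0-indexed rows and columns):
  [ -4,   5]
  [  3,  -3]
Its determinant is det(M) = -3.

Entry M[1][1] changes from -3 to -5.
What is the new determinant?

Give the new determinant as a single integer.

det is linear in row 1: changing M[1][1] by delta changes det by delta * cofactor(1,1).
Cofactor C_11 = (-1)^(1+1) * minor(1,1) = -4
Entry delta = -5 - -3 = -2
Det delta = -2 * -4 = 8
New det = -3 + 8 = 5

Answer: 5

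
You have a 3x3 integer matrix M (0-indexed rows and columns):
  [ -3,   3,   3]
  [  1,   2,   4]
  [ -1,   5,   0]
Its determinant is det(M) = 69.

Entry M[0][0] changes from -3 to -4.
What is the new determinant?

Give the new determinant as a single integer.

Answer: 89

Derivation:
det is linear in row 0: changing M[0][0] by delta changes det by delta * cofactor(0,0).
Cofactor C_00 = (-1)^(0+0) * minor(0,0) = -20
Entry delta = -4 - -3 = -1
Det delta = -1 * -20 = 20
New det = 69 + 20 = 89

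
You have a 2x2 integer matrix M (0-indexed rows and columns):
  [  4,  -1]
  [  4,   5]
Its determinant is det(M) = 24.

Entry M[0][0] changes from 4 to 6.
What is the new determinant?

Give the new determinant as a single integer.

det is linear in row 0: changing M[0][0] by delta changes det by delta * cofactor(0,0).
Cofactor C_00 = (-1)^(0+0) * minor(0,0) = 5
Entry delta = 6 - 4 = 2
Det delta = 2 * 5 = 10
New det = 24 + 10 = 34

Answer: 34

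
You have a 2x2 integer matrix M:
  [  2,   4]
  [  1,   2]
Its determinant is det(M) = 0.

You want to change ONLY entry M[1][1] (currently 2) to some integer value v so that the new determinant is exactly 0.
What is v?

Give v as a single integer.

Answer: 2

Derivation:
det is linear in entry M[1][1]: det = old_det + (v - 2) * C_11
Cofactor C_11 = 2
Want det = 0: 0 + (v - 2) * 2 = 0
  (v - 2) = 0 / 2 = 0
  v = 2 + (0) = 2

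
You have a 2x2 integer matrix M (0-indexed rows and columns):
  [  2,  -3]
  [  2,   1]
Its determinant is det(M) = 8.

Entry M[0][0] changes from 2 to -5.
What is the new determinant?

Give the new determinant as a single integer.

Answer: 1

Derivation:
det is linear in row 0: changing M[0][0] by delta changes det by delta * cofactor(0,0).
Cofactor C_00 = (-1)^(0+0) * minor(0,0) = 1
Entry delta = -5 - 2 = -7
Det delta = -7 * 1 = -7
New det = 8 + -7 = 1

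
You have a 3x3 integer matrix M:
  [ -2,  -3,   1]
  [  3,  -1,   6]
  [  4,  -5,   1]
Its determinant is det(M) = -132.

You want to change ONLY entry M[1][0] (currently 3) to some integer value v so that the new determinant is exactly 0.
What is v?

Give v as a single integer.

Answer: -63

Derivation:
det is linear in entry M[1][0]: det = old_det + (v - 3) * C_10
Cofactor C_10 = -2
Want det = 0: -132 + (v - 3) * -2 = 0
  (v - 3) = 132 / -2 = -66
  v = 3 + (-66) = -63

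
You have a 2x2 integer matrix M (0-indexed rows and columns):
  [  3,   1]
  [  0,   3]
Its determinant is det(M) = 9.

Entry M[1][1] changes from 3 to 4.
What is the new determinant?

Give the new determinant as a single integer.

Answer: 12

Derivation:
det is linear in row 1: changing M[1][1] by delta changes det by delta * cofactor(1,1).
Cofactor C_11 = (-1)^(1+1) * minor(1,1) = 3
Entry delta = 4 - 3 = 1
Det delta = 1 * 3 = 3
New det = 9 + 3 = 12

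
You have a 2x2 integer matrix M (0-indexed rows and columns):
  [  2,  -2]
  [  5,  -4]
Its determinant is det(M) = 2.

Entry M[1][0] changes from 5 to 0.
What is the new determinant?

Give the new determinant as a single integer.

det is linear in row 1: changing M[1][0] by delta changes det by delta * cofactor(1,0).
Cofactor C_10 = (-1)^(1+0) * minor(1,0) = 2
Entry delta = 0 - 5 = -5
Det delta = -5 * 2 = -10
New det = 2 + -10 = -8

Answer: -8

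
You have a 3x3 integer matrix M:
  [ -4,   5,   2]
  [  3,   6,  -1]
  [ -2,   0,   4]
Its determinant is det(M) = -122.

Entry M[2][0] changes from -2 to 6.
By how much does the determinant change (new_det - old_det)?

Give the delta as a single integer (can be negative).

Answer: -136

Derivation:
Cofactor C_20 = -17
Entry delta = 6 - -2 = 8
Det delta = entry_delta * cofactor = 8 * -17 = -136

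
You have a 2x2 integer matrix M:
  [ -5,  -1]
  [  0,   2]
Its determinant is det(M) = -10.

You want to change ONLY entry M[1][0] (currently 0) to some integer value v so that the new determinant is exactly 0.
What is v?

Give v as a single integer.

Answer: 10

Derivation:
det is linear in entry M[1][0]: det = old_det + (v - 0) * C_10
Cofactor C_10 = 1
Want det = 0: -10 + (v - 0) * 1 = 0
  (v - 0) = 10 / 1 = 10
  v = 0 + (10) = 10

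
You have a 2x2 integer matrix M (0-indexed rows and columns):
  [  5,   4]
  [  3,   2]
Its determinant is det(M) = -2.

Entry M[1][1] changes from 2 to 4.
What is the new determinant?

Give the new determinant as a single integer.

Answer: 8

Derivation:
det is linear in row 1: changing M[1][1] by delta changes det by delta * cofactor(1,1).
Cofactor C_11 = (-1)^(1+1) * minor(1,1) = 5
Entry delta = 4 - 2 = 2
Det delta = 2 * 5 = 10
New det = -2 + 10 = 8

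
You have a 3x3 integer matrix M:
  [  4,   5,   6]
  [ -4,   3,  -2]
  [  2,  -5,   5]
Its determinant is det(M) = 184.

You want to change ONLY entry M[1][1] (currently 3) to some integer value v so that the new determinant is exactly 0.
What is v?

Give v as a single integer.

Answer: -20

Derivation:
det is linear in entry M[1][1]: det = old_det + (v - 3) * C_11
Cofactor C_11 = 8
Want det = 0: 184 + (v - 3) * 8 = 0
  (v - 3) = -184 / 8 = -23
  v = 3 + (-23) = -20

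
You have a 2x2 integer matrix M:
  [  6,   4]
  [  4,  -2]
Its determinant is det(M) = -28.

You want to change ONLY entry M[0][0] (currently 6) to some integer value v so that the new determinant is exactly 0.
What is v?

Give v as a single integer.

det is linear in entry M[0][0]: det = old_det + (v - 6) * C_00
Cofactor C_00 = -2
Want det = 0: -28 + (v - 6) * -2 = 0
  (v - 6) = 28 / -2 = -14
  v = 6 + (-14) = -8

Answer: -8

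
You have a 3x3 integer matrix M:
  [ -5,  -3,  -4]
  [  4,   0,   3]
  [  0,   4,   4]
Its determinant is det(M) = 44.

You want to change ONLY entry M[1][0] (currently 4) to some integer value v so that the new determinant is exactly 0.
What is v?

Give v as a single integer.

det is linear in entry M[1][0]: det = old_det + (v - 4) * C_10
Cofactor C_10 = -4
Want det = 0: 44 + (v - 4) * -4 = 0
  (v - 4) = -44 / -4 = 11
  v = 4 + (11) = 15

Answer: 15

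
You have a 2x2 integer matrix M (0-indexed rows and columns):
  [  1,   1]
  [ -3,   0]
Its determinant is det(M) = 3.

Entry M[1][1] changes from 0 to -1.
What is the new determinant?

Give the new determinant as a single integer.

Answer: 2

Derivation:
det is linear in row 1: changing M[1][1] by delta changes det by delta * cofactor(1,1).
Cofactor C_11 = (-1)^(1+1) * minor(1,1) = 1
Entry delta = -1 - 0 = -1
Det delta = -1 * 1 = -1
New det = 3 + -1 = 2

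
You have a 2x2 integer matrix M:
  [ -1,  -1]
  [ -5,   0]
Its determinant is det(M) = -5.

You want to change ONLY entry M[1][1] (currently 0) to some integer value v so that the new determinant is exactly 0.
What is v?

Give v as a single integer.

det is linear in entry M[1][1]: det = old_det + (v - 0) * C_11
Cofactor C_11 = -1
Want det = 0: -5 + (v - 0) * -1 = 0
  (v - 0) = 5 / -1 = -5
  v = 0 + (-5) = -5

Answer: -5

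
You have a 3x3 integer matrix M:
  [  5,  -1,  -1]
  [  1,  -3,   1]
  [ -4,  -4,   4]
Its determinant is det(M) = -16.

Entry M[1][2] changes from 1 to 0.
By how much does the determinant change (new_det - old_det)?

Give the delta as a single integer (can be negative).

Cofactor C_12 = 24
Entry delta = 0 - 1 = -1
Det delta = entry_delta * cofactor = -1 * 24 = -24

Answer: -24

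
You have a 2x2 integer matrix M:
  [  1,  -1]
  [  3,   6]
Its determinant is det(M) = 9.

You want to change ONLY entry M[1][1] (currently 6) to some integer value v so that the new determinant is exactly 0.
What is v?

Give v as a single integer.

Answer: -3

Derivation:
det is linear in entry M[1][1]: det = old_det + (v - 6) * C_11
Cofactor C_11 = 1
Want det = 0: 9 + (v - 6) * 1 = 0
  (v - 6) = -9 / 1 = -9
  v = 6 + (-9) = -3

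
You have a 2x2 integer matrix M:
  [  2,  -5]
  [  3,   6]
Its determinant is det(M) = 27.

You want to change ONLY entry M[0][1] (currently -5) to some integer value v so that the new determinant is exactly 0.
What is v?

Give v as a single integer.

det is linear in entry M[0][1]: det = old_det + (v - -5) * C_01
Cofactor C_01 = -3
Want det = 0: 27 + (v - -5) * -3 = 0
  (v - -5) = -27 / -3 = 9
  v = -5 + (9) = 4

Answer: 4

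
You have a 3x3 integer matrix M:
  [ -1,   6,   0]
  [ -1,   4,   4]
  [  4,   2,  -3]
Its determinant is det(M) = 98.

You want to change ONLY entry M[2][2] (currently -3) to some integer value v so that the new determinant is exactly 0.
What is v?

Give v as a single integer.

Answer: -52

Derivation:
det is linear in entry M[2][2]: det = old_det + (v - -3) * C_22
Cofactor C_22 = 2
Want det = 0: 98 + (v - -3) * 2 = 0
  (v - -3) = -98 / 2 = -49
  v = -3 + (-49) = -52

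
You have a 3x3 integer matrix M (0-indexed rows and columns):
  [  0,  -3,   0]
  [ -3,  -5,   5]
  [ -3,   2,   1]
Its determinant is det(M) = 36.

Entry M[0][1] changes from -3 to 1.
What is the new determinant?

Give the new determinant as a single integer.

Answer: -12

Derivation:
det is linear in row 0: changing M[0][1] by delta changes det by delta * cofactor(0,1).
Cofactor C_01 = (-1)^(0+1) * minor(0,1) = -12
Entry delta = 1 - -3 = 4
Det delta = 4 * -12 = -48
New det = 36 + -48 = -12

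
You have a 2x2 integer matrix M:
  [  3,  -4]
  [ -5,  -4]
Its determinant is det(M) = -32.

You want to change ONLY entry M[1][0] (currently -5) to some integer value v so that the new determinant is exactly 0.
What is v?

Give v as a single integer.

det is linear in entry M[1][0]: det = old_det + (v - -5) * C_10
Cofactor C_10 = 4
Want det = 0: -32 + (v - -5) * 4 = 0
  (v - -5) = 32 / 4 = 8
  v = -5 + (8) = 3

Answer: 3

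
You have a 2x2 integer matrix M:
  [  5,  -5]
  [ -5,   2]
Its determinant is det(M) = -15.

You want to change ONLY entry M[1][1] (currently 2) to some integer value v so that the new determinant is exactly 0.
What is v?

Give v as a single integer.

Answer: 5

Derivation:
det is linear in entry M[1][1]: det = old_det + (v - 2) * C_11
Cofactor C_11 = 5
Want det = 0: -15 + (v - 2) * 5 = 0
  (v - 2) = 15 / 5 = 3
  v = 2 + (3) = 5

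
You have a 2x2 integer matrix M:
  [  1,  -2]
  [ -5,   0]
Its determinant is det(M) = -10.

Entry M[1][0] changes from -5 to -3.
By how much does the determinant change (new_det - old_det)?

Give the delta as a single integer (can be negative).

Cofactor C_10 = 2
Entry delta = -3 - -5 = 2
Det delta = entry_delta * cofactor = 2 * 2 = 4

Answer: 4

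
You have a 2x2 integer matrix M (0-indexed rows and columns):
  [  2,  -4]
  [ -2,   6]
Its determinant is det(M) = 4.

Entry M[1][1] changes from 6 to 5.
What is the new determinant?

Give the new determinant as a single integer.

det is linear in row 1: changing M[1][1] by delta changes det by delta * cofactor(1,1).
Cofactor C_11 = (-1)^(1+1) * minor(1,1) = 2
Entry delta = 5 - 6 = -1
Det delta = -1 * 2 = -2
New det = 4 + -2 = 2

Answer: 2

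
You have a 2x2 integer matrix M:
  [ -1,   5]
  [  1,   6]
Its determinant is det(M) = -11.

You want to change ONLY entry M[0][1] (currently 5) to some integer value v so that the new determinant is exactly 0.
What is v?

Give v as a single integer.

det is linear in entry M[0][1]: det = old_det + (v - 5) * C_01
Cofactor C_01 = -1
Want det = 0: -11 + (v - 5) * -1 = 0
  (v - 5) = 11 / -1 = -11
  v = 5 + (-11) = -6

Answer: -6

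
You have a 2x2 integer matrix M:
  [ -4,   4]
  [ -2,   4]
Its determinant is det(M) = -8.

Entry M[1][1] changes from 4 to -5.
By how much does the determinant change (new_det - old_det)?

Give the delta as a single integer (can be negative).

Cofactor C_11 = -4
Entry delta = -5 - 4 = -9
Det delta = entry_delta * cofactor = -9 * -4 = 36

Answer: 36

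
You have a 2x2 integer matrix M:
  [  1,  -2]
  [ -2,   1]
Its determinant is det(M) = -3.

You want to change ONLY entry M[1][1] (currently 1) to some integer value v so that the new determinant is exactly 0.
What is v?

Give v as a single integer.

Answer: 4

Derivation:
det is linear in entry M[1][1]: det = old_det + (v - 1) * C_11
Cofactor C_11 = 1
Want det = 0: -3 + (v - 1) * 1 = 0
  (v - 1) = 3 / 1 = 3
  v = 1 + (3) = 4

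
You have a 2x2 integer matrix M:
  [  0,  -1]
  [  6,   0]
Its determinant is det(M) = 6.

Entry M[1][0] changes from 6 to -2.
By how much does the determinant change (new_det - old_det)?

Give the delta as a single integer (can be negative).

Cofactor C_10 = 1
Entry delta = -2 - 6 = -8
Det delta = entry_delta * cofactor = -8 * 1 = -8

Answer: -8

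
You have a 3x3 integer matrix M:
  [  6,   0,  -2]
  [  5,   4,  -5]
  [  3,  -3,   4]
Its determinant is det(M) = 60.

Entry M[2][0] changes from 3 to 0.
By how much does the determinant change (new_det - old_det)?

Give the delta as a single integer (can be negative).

Answer: -24

Derivation:
Cofactor C_20 = 8
Entry delta = 0 - 3 = -3
Det delta = entry_delta * cofactor = -3 * 8 = -24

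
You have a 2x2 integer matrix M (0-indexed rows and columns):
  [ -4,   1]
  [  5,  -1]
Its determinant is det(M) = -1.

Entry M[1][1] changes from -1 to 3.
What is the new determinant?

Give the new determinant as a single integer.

Answer: -17

Derivation:
det is linear in row 1: changing M[1][1] by delta changes det by delta * cofactor(1,1).
Cofactor C_11 = (-1)^(1+1) * minor(1,1) = -4
Entry delta = 3 - -1 = 4
Det delta = 4 * -4 = -16
New det = -1 + -16 = -17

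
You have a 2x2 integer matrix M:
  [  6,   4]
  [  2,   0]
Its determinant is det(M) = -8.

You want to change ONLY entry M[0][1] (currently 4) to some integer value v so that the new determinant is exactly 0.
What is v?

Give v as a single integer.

Answer: 0

Derivation:
det is linear in entry M[0][1]: det = old_det + (v - 4) * C_01
Cofactor C_01 = -2
Want det = 0: -8 + (v - 4) * -2 = 0
  (v - 4) = 8 / -2 = -4
  v = 4 + (-4) = 0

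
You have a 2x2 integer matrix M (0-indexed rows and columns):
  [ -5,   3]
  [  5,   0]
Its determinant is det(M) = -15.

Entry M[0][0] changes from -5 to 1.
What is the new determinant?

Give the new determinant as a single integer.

Answer: -15

Derivation:
det is linear in row 0: changing M[0][0] by delta changes det by delta * cofactor(0,0).
Cofactor C_00 = (-1)^(0+0) * minor(0,0) = 0
Entry delta = 1 - -5 = 6
Det delta = 6 * 0 = 0
New det = -15 + 0 = -15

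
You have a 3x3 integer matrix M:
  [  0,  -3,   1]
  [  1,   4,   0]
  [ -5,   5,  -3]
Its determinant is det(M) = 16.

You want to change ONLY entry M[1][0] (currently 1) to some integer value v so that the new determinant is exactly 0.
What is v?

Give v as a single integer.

Answer: 5

Derivation:
det is linear in entry M[1][0]: det = old_det + (v - 1) * C_10
Cofactor C_10 = -4
Want det = 0: 16 + (v - 1) * -4 = 0
  (v - 1) = -16 / -4 = 4
  v = 1 + (4) = 5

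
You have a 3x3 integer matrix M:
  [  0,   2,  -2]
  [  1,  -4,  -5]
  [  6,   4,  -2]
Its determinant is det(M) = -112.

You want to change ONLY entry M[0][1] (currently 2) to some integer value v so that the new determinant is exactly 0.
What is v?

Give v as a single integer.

Answer: -2

Derivation:
det is linear in entry M[0][1]: det = old_det + (v - 2) * C_01
Cofactor C_01 = -28
Want det = 0: -112 + (v - 2) * -28 = 0
  (v - 2) = 112 / -28 = -4
  v = 2 + (-4) = -2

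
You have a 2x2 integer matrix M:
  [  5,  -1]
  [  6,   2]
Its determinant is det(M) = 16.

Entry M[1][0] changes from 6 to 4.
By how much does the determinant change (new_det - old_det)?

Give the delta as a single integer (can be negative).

Answer: -2

Derivation:
Cofactor C_10 = 1
Entry delta = 4 - 6 = -2
Det delta = entry_delta * cofactor = -2 * 1 = -2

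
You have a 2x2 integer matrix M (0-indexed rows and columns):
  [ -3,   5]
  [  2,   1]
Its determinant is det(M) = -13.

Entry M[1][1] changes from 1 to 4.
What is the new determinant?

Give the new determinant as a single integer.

Answer: -22

Derivation:
det is linear in row 1: changing M[1][1] by delta changes det by delta * cofactor(1,1).
Cofactor C_11 = (-1)^(1+1) * minor(1,1) = -3
Entry delta = 4 - 1 = 3
Det delta = 3 * -3 = -9
New det = -13 + -9 = -22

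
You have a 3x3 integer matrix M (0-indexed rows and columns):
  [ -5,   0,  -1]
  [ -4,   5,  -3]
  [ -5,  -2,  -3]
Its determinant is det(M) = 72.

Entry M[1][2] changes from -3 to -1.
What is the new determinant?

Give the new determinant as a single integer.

Answer: 52

Derivation:
det is linear in row 1: changing M[1][2] by delta changes det by delta * cofactor(1,2).
Cofactor C_12 = (-1)^(1+2) * minor(1,2) = -10
Entry delta = -1 - -3 = 2
Det delta = 2 * -10 = -20
New det = 72 + -20 = 52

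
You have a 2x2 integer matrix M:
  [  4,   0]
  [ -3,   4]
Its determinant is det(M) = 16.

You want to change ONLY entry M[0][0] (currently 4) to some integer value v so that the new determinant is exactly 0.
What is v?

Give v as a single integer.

det is linear in entry M[0][0]: det = old_det + (v - 4) * C_00
Cofactor C_00 = 4
Want det = 0: 16 + (v - 4) * 4 = 0
  (v - 4) = -16 / 4 = -4
  v = 4 + (-4) = 0

Answer: 0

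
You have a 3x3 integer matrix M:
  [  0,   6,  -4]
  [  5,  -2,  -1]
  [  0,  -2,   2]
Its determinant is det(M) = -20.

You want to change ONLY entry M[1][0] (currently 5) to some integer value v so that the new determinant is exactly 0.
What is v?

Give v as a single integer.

Answer: 0

Derivation:
det is linear in entry M[1][0]: det = old_det + (v - 5) * C_10
Cofactor C_10 = -4
Want det = 0: -20 + (v - 5) * -4 = 0
  (v - 5) = 20 / -4 = -5
  v = 5 + (-5) = 0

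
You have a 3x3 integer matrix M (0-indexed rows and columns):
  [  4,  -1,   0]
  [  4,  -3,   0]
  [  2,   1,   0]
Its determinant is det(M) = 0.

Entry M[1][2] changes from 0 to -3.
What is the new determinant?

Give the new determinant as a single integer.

Answer: 18

Derivation:
det is linear in row 1: changing M[1][2] by delta changes det by delta * cofactor(1,2).
Cofactor C_12 = (-1)^(1+2) * minor(1,2) = -6
Entry delta = -3 - 0 = -3
Det delta = -3 * -6 = 18
New det = 0 + 18 = 18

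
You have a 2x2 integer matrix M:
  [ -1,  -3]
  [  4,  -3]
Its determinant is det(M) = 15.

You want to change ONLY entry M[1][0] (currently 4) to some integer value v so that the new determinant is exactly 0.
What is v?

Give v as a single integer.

det is linear in entry M[1][0]: det = old_det + (v - 4) * C_10
Cofactor C_10 = 3
Want det = 0: 15 + (v - 4) * 3 = 0
  (v - 4) = -15 / 3 = -5
  v = 4 + (-5) = -1

Answer: -1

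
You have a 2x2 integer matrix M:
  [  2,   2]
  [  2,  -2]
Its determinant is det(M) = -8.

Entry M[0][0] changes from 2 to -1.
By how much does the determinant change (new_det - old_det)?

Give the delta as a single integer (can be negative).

Answer: 6

Derivation:
Cofactor C_00 = -2
Entry delta = -1 - 2 = -3
Det delta = entry_delta * cofactor = -3 * -2 = 6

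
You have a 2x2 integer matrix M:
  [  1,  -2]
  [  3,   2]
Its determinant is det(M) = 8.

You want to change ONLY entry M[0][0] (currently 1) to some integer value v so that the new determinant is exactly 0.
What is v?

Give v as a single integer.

det is linear in entry M[0][0]: det = old_det + (v - 1) * C_00
Cofactor C_00 = 2
Want det = 0: 8 + (v - 1) * 2 = 0
  (v - 1) = -8 / 2 = -4
  v = 1 + (-4) = -3

Answer: -3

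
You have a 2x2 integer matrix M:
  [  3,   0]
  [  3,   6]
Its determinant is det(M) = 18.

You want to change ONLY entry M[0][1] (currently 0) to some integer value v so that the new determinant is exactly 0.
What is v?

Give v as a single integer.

det is linear in entry M[0][1]: det = old_det + (v - 0) * C_01
Cofactor C_01 = -3
Want det = 0: 18 + (v - 0) * -3 = 0
  (v - 0) = -18 / -3 = 6
  v = 0 + (6) = 6

Answer: 6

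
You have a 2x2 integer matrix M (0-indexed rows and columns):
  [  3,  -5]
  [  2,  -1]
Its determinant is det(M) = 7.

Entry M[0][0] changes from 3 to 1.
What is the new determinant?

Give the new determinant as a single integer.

Answer: 9

Derivation:
det is linear in row 0: changing M[0][0] by delta changes det by delta * cofactor(0,0).
Cofactor C_00 = (-1)^(0+0) * minor(0,0) = -1
Entry delta = 1 - 3 = -2
Det delta = -2 * -1 = 2
New det = 7 + 2 = 9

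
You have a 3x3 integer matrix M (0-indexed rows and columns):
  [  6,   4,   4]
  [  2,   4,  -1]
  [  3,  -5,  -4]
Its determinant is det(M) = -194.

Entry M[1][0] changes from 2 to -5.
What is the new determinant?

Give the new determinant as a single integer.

det is linear in row 1: changing M[1][0] by delta changes det by delta * cofactor(1,0).
Cofactor C_10 = (-1)^(1+0) * minor(1,0) = -4
Entry delta = -5 - 2 = -7
Det delta = -7 * -4 = 28
New det = -194 + 28 = -166

Answer: -166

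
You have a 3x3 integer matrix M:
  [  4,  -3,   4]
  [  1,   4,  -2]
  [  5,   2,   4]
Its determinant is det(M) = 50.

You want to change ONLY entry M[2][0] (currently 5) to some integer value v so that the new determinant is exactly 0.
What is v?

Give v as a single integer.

Answer: 10

Derivation:
det is linear in entry M[2][0]: det = old_det + (v - 5) * C_20
Cofactor C_20 = -10
Want det = 0: 50 + (v - 5) * -10 = 0
  (v - 5) = -50 / -10 = 5
  v = 5 + (5) = 10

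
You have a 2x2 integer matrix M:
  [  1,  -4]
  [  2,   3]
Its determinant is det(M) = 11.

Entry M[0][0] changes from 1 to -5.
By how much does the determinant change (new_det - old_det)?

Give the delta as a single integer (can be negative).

Answer: -18

Derivation:
Cofactor C_00 = 3
Entry delta = -5 - 1 = -6
Det delta = entry_delta * cofactor = -6 * 3 = -18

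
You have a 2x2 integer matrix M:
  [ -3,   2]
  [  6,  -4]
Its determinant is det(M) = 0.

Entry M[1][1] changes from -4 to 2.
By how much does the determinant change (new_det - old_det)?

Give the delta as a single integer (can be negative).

Answer: -18

Derivation:
Cofactor C_11 = -3
Entry delta = 2 - -4 = 6
Det delta = entry_delta * cofactor = 6 * -3 = -18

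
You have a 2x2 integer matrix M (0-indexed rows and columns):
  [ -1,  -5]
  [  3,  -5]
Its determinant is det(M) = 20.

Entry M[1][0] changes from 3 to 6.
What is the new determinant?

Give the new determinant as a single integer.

Answer: 35

Derivation:
det is linear in row 1: changing M[1][0] by delta changes det by delta * cofactor(1,0).
Cofactor C_10 = (-1)^(1+0) * minor(1,0) = 5
Entry delta = 6 - 3 = 3
Det delta = 3 * 5 = 15
New det = 20 + 15 = 35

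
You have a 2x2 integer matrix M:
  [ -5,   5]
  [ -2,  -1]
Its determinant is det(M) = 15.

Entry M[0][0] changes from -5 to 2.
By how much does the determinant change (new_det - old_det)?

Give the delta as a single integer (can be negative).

Cofactor C_00 = -1
Entry delta = 2 - -5 = 7
Det delta = entry_delta * cofactor = 7 * -1 = -7

Answer: -7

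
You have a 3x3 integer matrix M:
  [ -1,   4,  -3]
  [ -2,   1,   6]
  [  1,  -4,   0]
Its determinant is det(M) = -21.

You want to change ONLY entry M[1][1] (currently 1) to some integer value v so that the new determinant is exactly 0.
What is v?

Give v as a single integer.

det is linear in entry M[1][1]: det = old_det + (v - 1) * C_11
Cofactor C_11 = 3
Want det = 0: -21 + (v - 1) * 3 = 0
  (v - 1) = 21 / 3 = 7
  v = 1 + (7) = 8

Answer: 8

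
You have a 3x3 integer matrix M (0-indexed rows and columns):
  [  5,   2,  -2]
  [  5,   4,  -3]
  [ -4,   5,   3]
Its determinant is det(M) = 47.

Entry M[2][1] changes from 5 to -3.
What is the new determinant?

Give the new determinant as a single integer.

det is linear in row 2: changing M[2][1] by delta changes det by delta * cofactor(2,1).
Cofactor C_21 = (-1)^(2+1) * minor(2,1) = 5
Entry delta = -3 - 5 = -8
Det delta = -8 * 5 = -40
New det = 47 + -40 = 7

Answer: 7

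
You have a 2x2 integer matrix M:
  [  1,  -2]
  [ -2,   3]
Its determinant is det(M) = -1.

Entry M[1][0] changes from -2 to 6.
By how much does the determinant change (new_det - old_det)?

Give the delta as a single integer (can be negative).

Answer: 16

Derivation:
Cofactor C_10 = 2
Entry delta = 6 - -2 = 8
Det delta = entry_delta * cofactor = 8 * 2 = 16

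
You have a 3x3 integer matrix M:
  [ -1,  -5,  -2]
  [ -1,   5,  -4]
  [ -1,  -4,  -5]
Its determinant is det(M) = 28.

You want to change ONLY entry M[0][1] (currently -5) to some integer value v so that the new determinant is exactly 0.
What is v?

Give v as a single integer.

Answer: 23

Derivation:
det is linear in entry M[0][1]: det = old_det + (v - -5) * C_01
Cofactor C_01 = -1
Want det = 0: 28 + (v - -5) * -1 = 0
  (v - -5) = -28 / -1 = 28
  v = -5 + (28) = 23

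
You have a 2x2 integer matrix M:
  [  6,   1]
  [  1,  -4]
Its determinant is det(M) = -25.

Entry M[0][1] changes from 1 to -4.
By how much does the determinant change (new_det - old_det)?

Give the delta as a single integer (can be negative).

Cofactor C_01 = -1
Entry delta = -4 - 1 = -5
Det delta = entry_delta * cofactor = -5 * -1 = 5

Answer: 5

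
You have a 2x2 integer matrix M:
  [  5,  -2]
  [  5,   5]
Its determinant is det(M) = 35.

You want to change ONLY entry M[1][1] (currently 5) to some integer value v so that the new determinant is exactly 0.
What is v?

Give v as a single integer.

Answer: -2

Derivation:
det is linear in entry M[1][1]: det = old_det + (v - 5) * C_11
Cofactor C_11 = 5
Want det = 0: 35 + (v - 5) * 5 = 0
  (v - 5) = -35 / 5 = -7
  v = 5 + (-7) = -2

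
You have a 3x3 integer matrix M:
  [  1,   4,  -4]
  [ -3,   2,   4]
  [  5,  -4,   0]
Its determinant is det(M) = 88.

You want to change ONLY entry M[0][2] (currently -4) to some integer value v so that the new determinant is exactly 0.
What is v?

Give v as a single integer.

Answer: -48

Derivation:
det is linear in entry M[0][2]: det = old_det + (v - -4) * C_02
Cofactor C_02 = 2
Want det = 0: 88 + (v - -4) * 2 = 0
  (v - -4) = -88 / 2 = -44
  v = -4 + (-44) = -48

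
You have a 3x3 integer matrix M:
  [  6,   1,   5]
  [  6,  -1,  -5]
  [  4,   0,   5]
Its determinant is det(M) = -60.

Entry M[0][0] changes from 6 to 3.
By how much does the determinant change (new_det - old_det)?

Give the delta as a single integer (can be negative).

Cofactor C_00 = -5
Entry delta = 3 - 6 = -3
Det delta = entry_delta * cofactor = -3 * -5 = 15

Answer: 15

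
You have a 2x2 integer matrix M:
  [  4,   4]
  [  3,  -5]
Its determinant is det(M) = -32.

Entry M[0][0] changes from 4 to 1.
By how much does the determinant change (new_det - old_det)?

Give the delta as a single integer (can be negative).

Answer: 15

Derivation:
Cofactor C_00 = -5
Entry delta = 1 - 4 = -3
Det delta = entry_delta * cofactor = -3 * -5 = 15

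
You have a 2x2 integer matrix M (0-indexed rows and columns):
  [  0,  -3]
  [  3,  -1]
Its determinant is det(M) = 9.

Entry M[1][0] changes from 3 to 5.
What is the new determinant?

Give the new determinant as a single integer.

det is linear in row 1: changing M[1][0] by delta changes det by delta * cofactor(1,0).
Cofactor C_10 = (-1)^(1+0) * minor(1,0) = 3
Entry delta = 5 - 3 = 2
Det delta = 2 * 3 = 6
New det = 9 + 6 = 15

Answer: 15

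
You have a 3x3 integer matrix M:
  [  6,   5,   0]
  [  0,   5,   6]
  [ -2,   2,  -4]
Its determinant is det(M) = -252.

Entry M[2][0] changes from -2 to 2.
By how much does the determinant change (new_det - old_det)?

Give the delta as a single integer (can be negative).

Cofactor C_20 = 30
Entry delta = 2 - -2 = 4
Det delta = entry_delta * cofactor = 4 * 30 = 120

Answer: 120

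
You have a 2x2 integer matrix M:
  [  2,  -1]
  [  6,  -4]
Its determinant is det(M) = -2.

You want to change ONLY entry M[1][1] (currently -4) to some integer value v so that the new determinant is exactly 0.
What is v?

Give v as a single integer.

det is linear in entry M[1][1]: det = old_det + (v - -4) * C_11
Cofactor C_11 = 2
Want det = 0: -2 + (v - -4) * 2 = 0
  (v - -4) = 2 / 2 = 1
  v = -4 + (1) = -3

Answer: -3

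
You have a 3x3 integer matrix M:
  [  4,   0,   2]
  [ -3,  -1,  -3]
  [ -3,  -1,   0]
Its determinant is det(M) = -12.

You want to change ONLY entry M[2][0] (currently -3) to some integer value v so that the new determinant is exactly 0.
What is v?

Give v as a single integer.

det is linear in entry M[2][0]: det = old_det + (v - -3) * C_20
Cofactor C_20 = 2
Want det = 0: -12 + (v - -3) * 2 = 0
  (v - -3) = 12 / 2 = 6
  v = -3 + (6) = 3

Answer: 3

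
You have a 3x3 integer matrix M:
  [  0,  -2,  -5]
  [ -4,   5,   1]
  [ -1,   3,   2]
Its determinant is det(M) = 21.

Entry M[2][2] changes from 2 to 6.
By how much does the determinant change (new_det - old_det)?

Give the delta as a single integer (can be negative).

Answer: -32

Derivation:
Cofactor C_22 = -8
Entry delta = 6 - 2 = 4
Det delta = entry_delta * cofactor = 4 * -8 = -32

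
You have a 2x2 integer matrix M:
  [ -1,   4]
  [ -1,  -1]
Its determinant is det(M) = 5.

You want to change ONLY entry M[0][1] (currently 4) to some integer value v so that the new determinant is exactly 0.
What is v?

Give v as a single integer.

det is linear in entry M[0][1]: det = old_det + (v - 4) * C_01
Cofactor C_01 = 1
Want det = 0: 5 + (v - 4) * 1 = 0
  (v - 4) = -5 / 1 = -5
  v = 4 + (-5) = -1

Answer: -1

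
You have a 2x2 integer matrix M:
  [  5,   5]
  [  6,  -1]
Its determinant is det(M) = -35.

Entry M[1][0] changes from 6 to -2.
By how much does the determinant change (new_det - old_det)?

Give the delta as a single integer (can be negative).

Answer: 40

Derivation:
Cofactor C_10 = -5
Entry delta = -2 - 6 = -8
Det delta = entry_delta * cofactor = -8 * -5 = 40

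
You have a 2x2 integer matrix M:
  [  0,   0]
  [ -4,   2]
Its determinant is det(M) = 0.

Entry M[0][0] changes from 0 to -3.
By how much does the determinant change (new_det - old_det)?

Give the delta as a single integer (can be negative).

Cofactor C_00 = 2
Entry delta = -3 - 0 = -3
Det delta = entry_delta * cofactor = -3 * 2 = -6

Answer: -6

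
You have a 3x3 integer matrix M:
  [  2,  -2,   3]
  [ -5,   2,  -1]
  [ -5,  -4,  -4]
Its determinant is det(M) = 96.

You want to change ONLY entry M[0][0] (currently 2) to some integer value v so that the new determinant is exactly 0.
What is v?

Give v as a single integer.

Answer: 10

Derivation:
det is linear in entry M[0][0]: det = old_det + (v - 2) * C_00
Cofactor C_00 = -12
Want det = 0: 96 + (v - 2) * -12 = 0
  (v - 2) = -96 / -12 = 8
  v = 2 + (8) = 10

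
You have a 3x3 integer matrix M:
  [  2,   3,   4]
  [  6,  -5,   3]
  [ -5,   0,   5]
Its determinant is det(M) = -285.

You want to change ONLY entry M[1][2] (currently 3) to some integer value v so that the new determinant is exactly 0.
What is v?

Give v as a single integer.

Answer: -16

Derivation:
det is linear in entry M[1][2]: det = old_det + (v - 3) * C_12
Cofactor C_12 = -15
Want det = 0: -285 + (v - 3) * -15 = 0
  (v - 3) = 285 / -15 = -19
  v = 3 + (-19) = -16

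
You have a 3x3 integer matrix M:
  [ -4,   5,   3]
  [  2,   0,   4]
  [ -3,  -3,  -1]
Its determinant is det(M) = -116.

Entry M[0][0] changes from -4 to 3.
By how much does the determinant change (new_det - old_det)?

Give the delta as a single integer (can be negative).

Cofactor C_00 = 12
Entry delta = 3 - -4 = 7
Det delta = entry_delta * cofactor = 7 * 12 = 84

Answer: 84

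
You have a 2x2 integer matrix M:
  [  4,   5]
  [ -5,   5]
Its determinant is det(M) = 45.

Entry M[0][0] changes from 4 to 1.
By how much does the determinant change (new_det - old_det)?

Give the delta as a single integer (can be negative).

Answer: -15

Derivation:
Cofactor C_00 = 5
Entry delta = 1 - 4 = -3
Det delta = entry_delta * cofactor = -3 * 5 = -15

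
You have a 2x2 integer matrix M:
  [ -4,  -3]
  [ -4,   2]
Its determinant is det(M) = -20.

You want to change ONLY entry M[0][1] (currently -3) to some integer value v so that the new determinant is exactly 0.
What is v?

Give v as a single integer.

Answer: 2

Derivation:
det is linear in entry M[0][1]: det = old_det + (v - -3) * C_01
Cofactor C_01 = 4
Want det = 0: -20 + (v - -3) * 4 = 0
  (v - -3) = 20 / 4 = 5
  v = -3 + (5) = 2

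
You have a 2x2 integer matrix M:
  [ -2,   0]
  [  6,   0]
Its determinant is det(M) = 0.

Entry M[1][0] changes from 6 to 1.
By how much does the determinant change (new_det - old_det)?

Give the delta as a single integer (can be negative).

Answer: 0

Derivation:
Cofactor C_10 = 0
Entry delta = 1 - 6 = -5
Det delta = entry_delta * cofactor = -5 * 0 = 0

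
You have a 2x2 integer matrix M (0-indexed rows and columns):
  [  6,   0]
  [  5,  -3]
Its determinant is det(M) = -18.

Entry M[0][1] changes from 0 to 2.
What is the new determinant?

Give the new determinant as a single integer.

det is linear in row 0: changing M[0][1] by delta changes det by delta * cofactor(0,1).
Cofactor C_01 = (-1)^(0+1) * minor(0,1) = -5
Entry delta = 2 - 0 = 2
Det delta = 2 * -5 = -10
New det = -18 + -10 = -28

Answer: -28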